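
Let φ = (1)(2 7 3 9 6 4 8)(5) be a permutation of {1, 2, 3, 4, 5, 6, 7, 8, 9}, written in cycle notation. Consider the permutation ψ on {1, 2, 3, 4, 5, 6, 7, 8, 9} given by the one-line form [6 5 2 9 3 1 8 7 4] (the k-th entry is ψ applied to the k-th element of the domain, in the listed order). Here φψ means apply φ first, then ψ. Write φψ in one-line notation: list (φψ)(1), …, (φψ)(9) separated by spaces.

(φψ)(x) = ψ(φ(x)). Computing each image: ψ(φ(1)) = ψ(1) = 6, ψ(φ(2)) = ψ(7) = 8, ψ(φ(3)) = ψ(9) = 4, ψ(φ(4)) = ψ(8) = 7, ψ(φ(5)) = ψ(5) = 3, ψ(φ(6)) = ψ(4) = 9, ψ(φ(7)) = ψ(3) = 2, ψ(φ(8)) = ψ(2) = 5, ψ(φ(9)) = ψ(6) = 1.
Hence φψ = [6 8 4 7 3 9 2 5 1].

6 8 4 7 3 9 2 5 1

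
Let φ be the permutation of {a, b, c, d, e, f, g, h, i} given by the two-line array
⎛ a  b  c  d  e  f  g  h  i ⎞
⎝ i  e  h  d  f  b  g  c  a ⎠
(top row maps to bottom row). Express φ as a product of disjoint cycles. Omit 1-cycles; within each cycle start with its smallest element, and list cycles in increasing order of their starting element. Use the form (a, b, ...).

(a, i)(b, e, f)(c, h)

Iterating φ from a gives a → i → a; that is the 2-cycle (a, i).
Repeating from the next unused element and collecting all non-trivial cycles gives (a, i)(b, e, f)(c, h).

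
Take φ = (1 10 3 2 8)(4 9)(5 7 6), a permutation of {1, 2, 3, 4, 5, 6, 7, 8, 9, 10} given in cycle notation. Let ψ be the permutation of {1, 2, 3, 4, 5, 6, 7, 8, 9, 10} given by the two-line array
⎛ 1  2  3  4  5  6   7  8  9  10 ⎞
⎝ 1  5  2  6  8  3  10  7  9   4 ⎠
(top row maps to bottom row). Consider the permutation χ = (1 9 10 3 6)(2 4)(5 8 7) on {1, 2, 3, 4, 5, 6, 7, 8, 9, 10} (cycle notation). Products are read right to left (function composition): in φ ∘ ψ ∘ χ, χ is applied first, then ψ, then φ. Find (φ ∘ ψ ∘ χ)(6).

10

Chase 6: χ(6) = 1; ψ(1) = 1; φ(1) = 10. Hence (φ ∘ ψ ∘ χ)(6) = 10.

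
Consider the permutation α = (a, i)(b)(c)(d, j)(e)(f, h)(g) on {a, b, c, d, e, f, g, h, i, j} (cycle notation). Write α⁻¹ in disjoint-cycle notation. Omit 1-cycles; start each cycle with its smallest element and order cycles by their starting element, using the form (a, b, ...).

(a, i)(d, j)(f, h)

The inverse reverses each cycle.
After reversing and putting each cycle's least element first, α⁻¹ = (a, i)(d, j)(f, h).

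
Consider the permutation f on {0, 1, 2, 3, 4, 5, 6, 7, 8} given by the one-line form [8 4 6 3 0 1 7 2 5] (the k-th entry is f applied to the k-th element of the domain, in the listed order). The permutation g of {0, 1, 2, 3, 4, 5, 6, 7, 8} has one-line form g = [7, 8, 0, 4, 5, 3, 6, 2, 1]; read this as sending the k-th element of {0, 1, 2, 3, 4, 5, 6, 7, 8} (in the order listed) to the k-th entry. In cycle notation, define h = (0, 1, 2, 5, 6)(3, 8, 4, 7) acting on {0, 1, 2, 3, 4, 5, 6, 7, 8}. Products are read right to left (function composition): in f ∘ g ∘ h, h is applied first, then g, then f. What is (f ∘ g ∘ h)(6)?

2

(f ∘ g ∘ h)(6) = f(g(h(6))). h(6) = 0, then g(0) = 7, then f(7) = 2, so the result is 2.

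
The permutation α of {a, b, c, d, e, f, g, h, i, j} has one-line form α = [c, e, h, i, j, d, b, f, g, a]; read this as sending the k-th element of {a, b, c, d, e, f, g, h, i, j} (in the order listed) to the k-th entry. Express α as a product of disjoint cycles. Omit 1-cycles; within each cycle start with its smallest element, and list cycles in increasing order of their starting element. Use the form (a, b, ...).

(a, c, h, f, d, i, g, b, e, j)

Start at a and follow images: a → c → h → f → d → i → g → b → e → j → a, giving the cycle (a, c, h, f, d, i, g, b, e, j).
Continuing from each remaining unvisited element yields (a, c, h, f, d, i, g, b, e, j).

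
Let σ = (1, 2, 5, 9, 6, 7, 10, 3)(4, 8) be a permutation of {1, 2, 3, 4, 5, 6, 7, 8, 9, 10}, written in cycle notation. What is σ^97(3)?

3 lies in the 8-cycle (1, 2, 5, 9, 6, 7, 10, 3).
Since the cycle has length 8, σ^97 acts on it the same as σ^1 (97 mod 8 = 1).
Advancing 1 step from 3: 3 → 1.

1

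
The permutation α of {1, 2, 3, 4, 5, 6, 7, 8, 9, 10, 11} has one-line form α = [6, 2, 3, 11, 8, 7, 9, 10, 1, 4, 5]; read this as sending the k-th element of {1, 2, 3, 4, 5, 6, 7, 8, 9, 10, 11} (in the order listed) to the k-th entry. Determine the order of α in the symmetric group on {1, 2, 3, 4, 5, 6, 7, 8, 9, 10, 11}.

20

The disjoint-cycle form of α has cycle lengths 5, 4, 1, 1.
The order is lcm(5, 4) = 20.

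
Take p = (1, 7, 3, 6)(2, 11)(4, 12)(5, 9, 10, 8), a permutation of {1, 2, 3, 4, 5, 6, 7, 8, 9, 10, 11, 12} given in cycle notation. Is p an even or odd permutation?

even

The cycle lengths are 4, 4, 2, 2.
A cycle is odd iff its length is even; p has 4 even-length cycles, so sgn(p) = (−1)^4 and p is even.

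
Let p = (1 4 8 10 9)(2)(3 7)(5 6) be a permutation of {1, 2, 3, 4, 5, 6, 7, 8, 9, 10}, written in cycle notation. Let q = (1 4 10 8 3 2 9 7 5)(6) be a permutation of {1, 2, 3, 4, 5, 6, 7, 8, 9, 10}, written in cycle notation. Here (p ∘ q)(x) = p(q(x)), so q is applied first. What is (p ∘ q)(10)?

First apply q: q(10) = 8, then p(8) = 10. Thus (p ∘ q)(10) = 10.

10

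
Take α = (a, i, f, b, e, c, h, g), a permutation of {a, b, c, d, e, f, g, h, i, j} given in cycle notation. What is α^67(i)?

e

i lies in the 8-cycle (a, i, f, b, e, c, h, g).
Since the cycle has length 8, α^67 acts on it the same as α^3 (67 mod 8 = 3).
Stepping 3 places around the cycle: i → f → b → e.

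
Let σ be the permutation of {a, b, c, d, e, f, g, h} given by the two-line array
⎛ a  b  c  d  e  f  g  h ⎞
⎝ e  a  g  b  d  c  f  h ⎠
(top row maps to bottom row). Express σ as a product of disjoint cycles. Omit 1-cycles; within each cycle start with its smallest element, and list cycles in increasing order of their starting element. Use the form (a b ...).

Iterating σ from a gives a → e → d → b → a; that is the 4-cycle (a e d b).
Repeating from the next unused element and collecting all non-trivial cycles gives (a e d b)(c g f).

(a e d b)(c g f)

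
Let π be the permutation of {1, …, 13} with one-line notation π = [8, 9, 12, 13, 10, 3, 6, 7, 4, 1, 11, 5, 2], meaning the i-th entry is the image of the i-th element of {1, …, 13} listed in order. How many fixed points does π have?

The fixed points (elements with π(x) = x) are {11}, so there is 1.

1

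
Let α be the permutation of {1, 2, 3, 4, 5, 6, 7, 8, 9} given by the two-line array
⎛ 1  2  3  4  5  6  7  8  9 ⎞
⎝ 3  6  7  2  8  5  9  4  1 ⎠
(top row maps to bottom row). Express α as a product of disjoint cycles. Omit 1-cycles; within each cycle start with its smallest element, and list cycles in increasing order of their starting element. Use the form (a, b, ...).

(1, 3, 7, 9)(2, 6, 5, 8, 4)

Iterating α from 1 gives 1 → 3 → 7 → 9 → 1; that is the 4-cycle (1, 3, 7, 9).
Continuing from each remaining unvisited element yields (1, 3, 7, 9)(2, 6, 5, 8, 4).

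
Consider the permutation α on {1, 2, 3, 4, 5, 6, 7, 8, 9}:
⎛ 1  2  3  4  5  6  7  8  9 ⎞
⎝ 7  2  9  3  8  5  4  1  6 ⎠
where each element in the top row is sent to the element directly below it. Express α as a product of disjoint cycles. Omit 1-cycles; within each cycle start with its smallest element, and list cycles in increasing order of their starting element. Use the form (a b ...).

(1 7 4 3 9 6 5 8)

Iterating α from 1 gives 1 → 7 → 4 → 3 → 9 → 6 → 5 → 8 → 1; that is the 8-cycle (1 7 4 3 9 6 5 8).
Repeating from the next unused element and collecting all non-trivial cycles gives (1 7 4 3 9 6 5 8).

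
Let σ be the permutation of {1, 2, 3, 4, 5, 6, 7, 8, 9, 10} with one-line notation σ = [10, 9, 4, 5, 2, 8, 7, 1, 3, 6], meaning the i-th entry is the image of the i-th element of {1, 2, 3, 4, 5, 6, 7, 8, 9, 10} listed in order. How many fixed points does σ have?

The fixed points (elements with σ(x) = x) are {7}, so there is 1.

1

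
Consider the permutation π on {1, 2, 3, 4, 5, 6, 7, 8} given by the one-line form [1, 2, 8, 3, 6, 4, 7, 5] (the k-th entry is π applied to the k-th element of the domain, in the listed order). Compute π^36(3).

Tracing 3 → 8 → … returns to 3 after 5 steps, so 3 lies in a 5-cycle (3 8 5 6 4).
Since the cycle has length 5, π^36 acts on it the same as π^1 (36 mod 5 = 1).
Stepping 1 place around the cycle: 3 → 8.

8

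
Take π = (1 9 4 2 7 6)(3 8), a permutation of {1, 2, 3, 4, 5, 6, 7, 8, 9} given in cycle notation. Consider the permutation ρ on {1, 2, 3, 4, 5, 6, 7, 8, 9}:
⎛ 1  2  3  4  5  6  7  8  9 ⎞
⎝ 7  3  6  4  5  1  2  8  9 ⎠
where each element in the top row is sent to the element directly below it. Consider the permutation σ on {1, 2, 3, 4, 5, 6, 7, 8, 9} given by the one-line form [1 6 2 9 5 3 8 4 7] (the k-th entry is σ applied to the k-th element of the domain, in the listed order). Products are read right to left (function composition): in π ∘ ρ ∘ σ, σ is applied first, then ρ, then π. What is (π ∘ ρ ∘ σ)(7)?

3

Chase 7: σ(7) = 8; ρ(8) = 8; π(8) = 3. Hence (π ∘ ρ ∘ σ)(7) = 3.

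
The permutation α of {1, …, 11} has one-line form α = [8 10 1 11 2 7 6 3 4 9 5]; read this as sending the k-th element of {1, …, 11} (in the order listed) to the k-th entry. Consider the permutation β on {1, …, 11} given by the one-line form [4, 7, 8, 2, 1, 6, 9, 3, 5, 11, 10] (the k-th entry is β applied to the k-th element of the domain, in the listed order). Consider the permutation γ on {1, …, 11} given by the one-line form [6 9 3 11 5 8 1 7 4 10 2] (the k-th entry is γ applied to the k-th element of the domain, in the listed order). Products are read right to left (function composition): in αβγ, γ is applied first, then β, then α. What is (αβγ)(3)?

Apply the permutations in order: γ(3) = 3, then β(3) = 8, then α(8) = 3. So (αβγ)(3) = 3.

3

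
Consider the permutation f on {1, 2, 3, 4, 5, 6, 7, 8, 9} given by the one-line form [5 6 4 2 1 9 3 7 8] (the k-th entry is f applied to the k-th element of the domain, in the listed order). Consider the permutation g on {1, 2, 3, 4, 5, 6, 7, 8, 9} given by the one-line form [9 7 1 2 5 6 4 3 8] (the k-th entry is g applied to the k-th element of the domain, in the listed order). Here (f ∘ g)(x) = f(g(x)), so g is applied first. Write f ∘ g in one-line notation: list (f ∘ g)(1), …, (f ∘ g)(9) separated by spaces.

8 3 5 6 1 9 2 4 7

Chase each element through g then f: 1 → 9 → 8; 2 → 7 → 3; 3 → 1 → 5; 4 → 2 → 6; 5 → 5 → 1; 6 → 6 → 9; 7 → 4 → 2; 8 → 3 → 4; 9 → 8 → 7.
Collecting the images, f ∘ g = [8 3 5 6 1 9 2 4 7].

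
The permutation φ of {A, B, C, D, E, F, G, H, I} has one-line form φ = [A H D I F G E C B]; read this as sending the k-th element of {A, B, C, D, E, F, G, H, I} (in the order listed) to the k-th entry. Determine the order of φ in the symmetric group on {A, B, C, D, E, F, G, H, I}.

15

The disjoint-cycle form of φ has cycle lengths 5, 3, 1.
The order is lcm(5, 3) = 15.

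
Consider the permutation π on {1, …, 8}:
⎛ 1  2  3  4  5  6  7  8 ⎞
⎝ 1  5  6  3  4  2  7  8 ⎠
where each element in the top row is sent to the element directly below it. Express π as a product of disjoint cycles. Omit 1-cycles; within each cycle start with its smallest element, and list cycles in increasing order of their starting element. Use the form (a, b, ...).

Iterating π from 2 gives 2 → 5 → 4 → 3 → 6 → 2; that is the 5-cycle (2, 5, 4, 3, 6).
Continuing from each remaining unvisited element yields (2, 5, 4, 3, 6).

(2, 5, 4, 3, 6)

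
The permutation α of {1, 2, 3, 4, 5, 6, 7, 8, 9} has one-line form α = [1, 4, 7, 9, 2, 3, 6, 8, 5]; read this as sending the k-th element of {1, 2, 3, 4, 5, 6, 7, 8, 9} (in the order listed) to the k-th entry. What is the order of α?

12

Writing α as disjoint cycles, the cycle lengths are 4, 3, 1, 1.
The order is lcm(4, 3) = 12.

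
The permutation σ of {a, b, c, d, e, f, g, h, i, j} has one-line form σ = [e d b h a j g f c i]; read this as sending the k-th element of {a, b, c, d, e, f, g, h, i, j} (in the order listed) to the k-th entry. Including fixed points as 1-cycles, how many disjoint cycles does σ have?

3

The cycle decomposition is (a e)(b d h f j i c)(g), which has 3 cycles (counting 1-cycles).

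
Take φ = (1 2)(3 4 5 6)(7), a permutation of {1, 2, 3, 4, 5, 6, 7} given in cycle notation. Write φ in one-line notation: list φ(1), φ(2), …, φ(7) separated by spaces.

2 1 4 5 6 3 7

Image by image: 1→2, 2→1, 3→4, 4→5, 5→6, 6→3, 7→7.
So the one-line form is 2 1 4 5 6 3 7.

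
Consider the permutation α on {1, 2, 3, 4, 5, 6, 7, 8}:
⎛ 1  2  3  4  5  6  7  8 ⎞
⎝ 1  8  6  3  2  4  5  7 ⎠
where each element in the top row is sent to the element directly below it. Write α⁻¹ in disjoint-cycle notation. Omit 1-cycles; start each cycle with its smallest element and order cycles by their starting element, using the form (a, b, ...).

(2, 5, 7, 8)(3, 4, 6)

First write α in disjoint cycles: (2, 8, 7, 5)(3, 6, 4).
Reversing each cycle (and rotating so the smallest element leads) gives α⁻¹ = (2, 5, 7, 8)(3, 4, 6).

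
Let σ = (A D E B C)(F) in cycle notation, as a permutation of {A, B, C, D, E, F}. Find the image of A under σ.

D

A appears in (A D E B C); the next entry (wrapping around) is D.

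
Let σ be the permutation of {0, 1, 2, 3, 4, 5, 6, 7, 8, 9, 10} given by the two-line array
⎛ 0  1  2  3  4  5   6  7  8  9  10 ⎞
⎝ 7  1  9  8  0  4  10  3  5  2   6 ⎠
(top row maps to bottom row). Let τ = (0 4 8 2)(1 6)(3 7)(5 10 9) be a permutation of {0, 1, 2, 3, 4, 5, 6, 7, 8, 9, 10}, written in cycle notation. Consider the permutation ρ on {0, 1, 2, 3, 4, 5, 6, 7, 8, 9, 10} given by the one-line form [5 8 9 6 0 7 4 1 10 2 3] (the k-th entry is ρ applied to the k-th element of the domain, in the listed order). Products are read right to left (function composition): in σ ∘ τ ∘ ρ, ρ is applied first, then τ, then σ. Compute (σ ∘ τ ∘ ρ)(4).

(σ ∘ τ ∘ ρ)(4) = σ(τ(ρ(4))). ρ(4) = 0, then τ(0) = 4, then σ(4) = 0, so the result is 0.

0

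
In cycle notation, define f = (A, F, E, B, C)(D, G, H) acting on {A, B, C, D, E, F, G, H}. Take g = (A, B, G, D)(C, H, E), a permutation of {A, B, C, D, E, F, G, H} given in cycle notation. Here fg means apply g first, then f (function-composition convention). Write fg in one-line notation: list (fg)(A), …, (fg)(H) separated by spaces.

C H D F A E G B

Chase each element through g then f: A → B → C; B → G → H; C → H → D; D → A → F; E → C → A; F → F → E; G → D → G; H → E → B.
Collecting the images, fg = [C H D F A E G B].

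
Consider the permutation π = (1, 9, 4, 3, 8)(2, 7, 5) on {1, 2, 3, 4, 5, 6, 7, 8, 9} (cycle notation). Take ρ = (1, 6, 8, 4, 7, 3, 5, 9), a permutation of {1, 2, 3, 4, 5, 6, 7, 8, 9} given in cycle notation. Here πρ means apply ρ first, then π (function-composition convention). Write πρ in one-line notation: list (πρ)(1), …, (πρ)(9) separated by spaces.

Chase each element through ρ then π: 1 → 6 → 6; 2 → 2 → 7; 3 → 5 → 2; 4 → 7 → 5; 5 → 9 → 4; 6 → 8 → 1; 7 → 3 → 8; 8 → 4 → 3; 9 → 1 → 9.
Collecting the images, πρ = [6 7 2 5 4 1 8 3 9].

6 7 2 5 4 1 8 3 9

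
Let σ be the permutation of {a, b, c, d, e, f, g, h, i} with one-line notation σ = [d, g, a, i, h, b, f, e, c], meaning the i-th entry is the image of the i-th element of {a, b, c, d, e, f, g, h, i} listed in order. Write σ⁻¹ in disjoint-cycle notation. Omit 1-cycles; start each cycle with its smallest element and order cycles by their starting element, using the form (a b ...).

The cycle decomposition of σ is (a d i c)(b g f)(e h).
Reversing each cycle (and rotating so the smallest element leads) gives σ⁻¹ = (a c i d)(b f g)(e h).

(a c i d)(b f g)(e h)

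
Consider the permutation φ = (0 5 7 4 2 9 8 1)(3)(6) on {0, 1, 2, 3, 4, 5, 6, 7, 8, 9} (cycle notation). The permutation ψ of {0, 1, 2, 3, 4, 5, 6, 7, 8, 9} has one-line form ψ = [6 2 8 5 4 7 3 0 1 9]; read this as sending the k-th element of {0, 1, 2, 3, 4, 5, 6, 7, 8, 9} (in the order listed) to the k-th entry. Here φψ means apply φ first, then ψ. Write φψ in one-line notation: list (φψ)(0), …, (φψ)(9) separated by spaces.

7 6 9 5 8 0 3 4 2 1

(φψ)(x) = ψ(φ(x)). Computing each image: ψ(φ(0)) = ψ(5) = 7, ψ(φ(1)) = ψ(0) = 6, ψ(φ(2)) = ψ(9) = 9, ψ(φ(3)) = ψ(3) = 5, ψ(φ(4)) = ψ(2) = 8, ψ(φ(5)) = ψ(7) = 0, ψ(φ(6)) = ψ(6) = 3, ψ(φ(7)) = ψ(4) = 4, ψ(φ(8)) = ψ(1) = 2, ψ(φ(9)) = ψ(8) = 1.
Hence φψ = [7 6 9 5 8 0 3 4 2 1].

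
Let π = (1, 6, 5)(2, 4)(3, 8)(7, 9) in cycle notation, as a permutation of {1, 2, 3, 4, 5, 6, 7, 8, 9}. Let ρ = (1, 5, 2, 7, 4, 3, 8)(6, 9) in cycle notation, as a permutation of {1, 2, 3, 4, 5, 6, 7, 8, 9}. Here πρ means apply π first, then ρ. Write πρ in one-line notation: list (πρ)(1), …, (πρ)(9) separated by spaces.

9 3 1 7 5 2 6 8 4

Chase each element through π then ρ: 1 → 6 → 9; 2 → 4 → 3; 3 → 8 → 1; 4 → 2 → 7; 5 → 1 → 5; 6 → 5 → 2; 7 → 9 → 6; 8 → 3 → 8; 9 → 7 → 4.
Collecting the images, πρ = [9 3 1 7 5 2 6 8 4].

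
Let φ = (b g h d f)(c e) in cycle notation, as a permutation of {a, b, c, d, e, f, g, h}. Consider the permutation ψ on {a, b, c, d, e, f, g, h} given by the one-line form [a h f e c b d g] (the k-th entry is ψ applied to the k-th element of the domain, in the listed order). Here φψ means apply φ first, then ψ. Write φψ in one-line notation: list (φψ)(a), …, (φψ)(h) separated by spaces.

For each element, apply φ then ψ: a → a → a; b → g → d; c → e → c; d → f → b; e → c → f; f → b → h; g → h → g; h → d → e.
So φψ in one-line form is a d c b f h g e.

a d c b f h g e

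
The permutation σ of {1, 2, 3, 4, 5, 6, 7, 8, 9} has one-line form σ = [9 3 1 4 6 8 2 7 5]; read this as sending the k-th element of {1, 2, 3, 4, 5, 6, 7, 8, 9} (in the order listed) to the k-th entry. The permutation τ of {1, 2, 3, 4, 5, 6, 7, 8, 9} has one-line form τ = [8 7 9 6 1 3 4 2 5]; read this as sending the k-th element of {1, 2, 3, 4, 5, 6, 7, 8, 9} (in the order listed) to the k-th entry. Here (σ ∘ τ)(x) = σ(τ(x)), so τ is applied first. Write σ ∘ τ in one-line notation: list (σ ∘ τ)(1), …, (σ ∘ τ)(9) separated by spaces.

7 2 5 8 9 1 4 3 6

For each element, apply τ then σ: 1 → 8 → 7; 2 → 7 → 2; 3 → 9 → 5; 4 → 6 → 8; 5 → 1 → 9; 6 → 3 → 1; 7 → 4 → 4; 8 → 2 → 3; 9 → 5 → 6.
So σ ∘ τ in one-line form is 7 2 5 8 9 1 4 3 6.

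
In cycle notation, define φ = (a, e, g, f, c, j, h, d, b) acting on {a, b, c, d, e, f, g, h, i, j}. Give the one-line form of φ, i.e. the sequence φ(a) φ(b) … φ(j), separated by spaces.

e a j b g c f d i h

Image by image: a↦e, b↦a, c↦j, d↦b, e↦g, f↦c, g↦f, h↦d, i↦i, j↦h.
Listing these in domain order gives e a j b g c f d i h.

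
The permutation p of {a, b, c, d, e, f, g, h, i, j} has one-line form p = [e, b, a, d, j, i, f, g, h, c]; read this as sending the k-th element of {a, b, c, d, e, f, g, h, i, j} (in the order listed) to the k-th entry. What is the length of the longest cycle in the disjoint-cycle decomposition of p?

Decomposing into disjoint cycles gives (a e j c)(f i h g); the longest has length 4.

4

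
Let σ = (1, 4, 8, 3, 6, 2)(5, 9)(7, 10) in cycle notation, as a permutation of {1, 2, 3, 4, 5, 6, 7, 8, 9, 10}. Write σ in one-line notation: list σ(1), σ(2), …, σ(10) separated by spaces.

4 1 6 8 9 2 10 3 5 7

Image by image: 1→4, 2→1, 3→6, 4→8, 5→9, 6→2, 7→10, 8→3, 9→5, 10→7.
So the one-line form is 4 1 6 8 9 2 10 3 5 7.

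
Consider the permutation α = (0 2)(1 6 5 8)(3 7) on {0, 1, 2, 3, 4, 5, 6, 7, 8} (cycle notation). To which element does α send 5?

5 appears in (1 6 5 8); the next entry (wrapping around) is 8.

8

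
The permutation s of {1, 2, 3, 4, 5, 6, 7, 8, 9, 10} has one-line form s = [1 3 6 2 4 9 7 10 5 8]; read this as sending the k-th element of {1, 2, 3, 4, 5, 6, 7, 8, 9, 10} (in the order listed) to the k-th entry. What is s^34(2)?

Tracing 2 → 3 → … returns to 2 after 6 steps, so 2 lies in a 6-cycle (2, 3, 6, 9, 5, 4).
On a 6-cycle, s^6 is the identity, so s^34 = s^4 there (34 ≡ 4 mod 6).
Advancing 4 steps from 2: 2 → 3 → 6 → 9 → 5.

5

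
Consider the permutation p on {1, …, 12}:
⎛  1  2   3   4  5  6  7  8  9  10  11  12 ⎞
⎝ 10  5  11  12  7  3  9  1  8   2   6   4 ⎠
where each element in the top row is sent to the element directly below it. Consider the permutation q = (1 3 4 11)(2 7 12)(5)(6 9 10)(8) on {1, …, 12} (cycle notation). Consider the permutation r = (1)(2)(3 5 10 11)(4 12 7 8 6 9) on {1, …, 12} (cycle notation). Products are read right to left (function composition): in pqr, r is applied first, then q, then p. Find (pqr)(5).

3

(pqr)(5) = p(q(r(5))). r(5) = 10, then q(10) = 6, then p(6) = 3, so the result is 3.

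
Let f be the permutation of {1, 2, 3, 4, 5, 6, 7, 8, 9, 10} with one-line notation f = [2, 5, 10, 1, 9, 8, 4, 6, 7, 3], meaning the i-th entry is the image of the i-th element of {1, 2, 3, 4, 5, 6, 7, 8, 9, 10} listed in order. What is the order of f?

6

The disjoint-cycle form of f has cycle lengths 6, 2, 2.
The order is lcm(6, 2, 2) = 6.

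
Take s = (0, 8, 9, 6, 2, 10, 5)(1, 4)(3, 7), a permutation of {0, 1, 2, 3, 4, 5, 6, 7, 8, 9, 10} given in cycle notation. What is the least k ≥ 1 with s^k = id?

14

The disjoint cycles have lengths 7, 2, 2.
The order of s is the least common multiple of its cycle lengths: lcm(7, 2, 2) = 14.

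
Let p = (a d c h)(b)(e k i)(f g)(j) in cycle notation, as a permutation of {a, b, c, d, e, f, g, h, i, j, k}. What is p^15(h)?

h lies in the 4-cycle (a d c h).
Powers repeat with period 4 on this cycle, and 15 mod 4 = 3, so p^15(h) = p^3(h).
Stepping 3 places around the cycle: h → a → d → c.

c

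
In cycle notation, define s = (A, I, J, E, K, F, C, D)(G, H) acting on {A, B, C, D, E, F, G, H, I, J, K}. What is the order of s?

8

The cycle type of s is (8, 2, 1).
The order is lcm(8, 2) = 8.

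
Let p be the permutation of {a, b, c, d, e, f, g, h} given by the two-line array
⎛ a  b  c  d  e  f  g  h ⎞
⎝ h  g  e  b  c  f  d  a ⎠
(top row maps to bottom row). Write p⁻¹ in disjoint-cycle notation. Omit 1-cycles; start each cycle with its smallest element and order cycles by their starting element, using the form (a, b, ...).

The cycle decomposition of p is (a, h)(b, g, d)(c, e).
Reversing each cycle (and rotating so the smallest element leads) gives p⁻¹ = (a, h)(b, d, g)(c, e).

(a, h)(b, d, g)(c, e)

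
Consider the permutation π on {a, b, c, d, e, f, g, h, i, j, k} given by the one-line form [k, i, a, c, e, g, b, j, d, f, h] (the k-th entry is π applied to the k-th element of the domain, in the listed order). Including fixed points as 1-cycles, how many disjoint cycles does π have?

2

The cycle decomposition is (a k h j f g b i d c)(e), which has 2 cycles (counting 1-cycles).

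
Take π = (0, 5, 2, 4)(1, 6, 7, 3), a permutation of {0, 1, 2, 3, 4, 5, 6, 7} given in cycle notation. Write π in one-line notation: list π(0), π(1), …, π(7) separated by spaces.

5 6 4 1 0 2 7 3

Image by image: 0↦5, 1↦6, 2↦4, 3↦1, 4↦0, 5↦2, 6↦7, 7↦3.
Listing these in domain order gives 5 6 4 1 0 2 7 3.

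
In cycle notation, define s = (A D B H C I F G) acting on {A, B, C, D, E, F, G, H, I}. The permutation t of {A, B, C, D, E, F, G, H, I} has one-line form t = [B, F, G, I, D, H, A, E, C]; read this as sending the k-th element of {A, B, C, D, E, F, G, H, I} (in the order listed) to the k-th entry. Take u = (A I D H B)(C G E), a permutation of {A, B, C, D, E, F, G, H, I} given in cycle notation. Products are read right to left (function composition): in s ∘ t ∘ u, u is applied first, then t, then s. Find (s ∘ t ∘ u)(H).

Chase H: u(H) = B; t(B) = F; s(F) = G. Hence (s ∘ t ∘ u)(H) = G.

G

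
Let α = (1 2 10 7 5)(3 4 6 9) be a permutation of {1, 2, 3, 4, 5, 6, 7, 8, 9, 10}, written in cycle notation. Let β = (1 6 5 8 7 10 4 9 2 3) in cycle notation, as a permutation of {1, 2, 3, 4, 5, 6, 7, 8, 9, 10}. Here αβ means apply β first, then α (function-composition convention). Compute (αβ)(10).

(αβ)(10) = α(β(10)). β(10) = 4, then α(4) = 6. So (αβ)(10) = 6.

6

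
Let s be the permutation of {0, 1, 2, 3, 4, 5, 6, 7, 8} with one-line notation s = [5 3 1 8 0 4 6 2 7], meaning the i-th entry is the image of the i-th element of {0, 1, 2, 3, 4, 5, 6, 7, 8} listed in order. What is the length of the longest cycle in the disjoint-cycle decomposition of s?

Decomposing into disjoint cycles gives (0, 5, 4)(1, 3, 8, 7, 2); the longest has length 5.

5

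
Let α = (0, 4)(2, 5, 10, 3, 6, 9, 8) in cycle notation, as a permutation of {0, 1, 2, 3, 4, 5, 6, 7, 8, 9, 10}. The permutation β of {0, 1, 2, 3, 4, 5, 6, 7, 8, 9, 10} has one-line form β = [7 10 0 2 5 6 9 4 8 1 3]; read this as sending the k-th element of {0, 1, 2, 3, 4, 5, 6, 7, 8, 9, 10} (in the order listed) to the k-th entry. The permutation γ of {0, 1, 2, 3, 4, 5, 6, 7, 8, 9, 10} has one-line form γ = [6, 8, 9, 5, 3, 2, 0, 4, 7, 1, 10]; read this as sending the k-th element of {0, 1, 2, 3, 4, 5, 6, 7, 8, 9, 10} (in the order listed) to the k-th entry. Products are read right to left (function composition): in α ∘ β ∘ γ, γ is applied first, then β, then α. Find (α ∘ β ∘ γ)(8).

0

Apply the permutations in order: γ(8) = 7, then β(7) = 4, then α(4) = 0. So (α ∘ β ∘ γ)(8) = 0.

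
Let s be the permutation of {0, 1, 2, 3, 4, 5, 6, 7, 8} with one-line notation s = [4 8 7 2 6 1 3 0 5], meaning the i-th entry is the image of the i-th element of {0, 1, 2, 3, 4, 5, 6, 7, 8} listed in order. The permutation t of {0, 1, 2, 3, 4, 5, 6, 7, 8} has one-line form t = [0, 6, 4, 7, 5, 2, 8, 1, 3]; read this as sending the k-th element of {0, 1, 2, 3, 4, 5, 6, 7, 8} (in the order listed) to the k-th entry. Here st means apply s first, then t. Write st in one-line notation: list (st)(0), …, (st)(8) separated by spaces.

For each element, apply s then t: 0 → 4 → 5; 1 → 8 → 3; 2 → 7 → 1; 3 → 2 → 4; 4 → 6 → 8; 5 → 1 → 6; 6 → 3 → 7; 7 → 0 → 0; 8 → 5 → 2.
Collecting the images, st = [5 3 1 4 8 6 7 0 2].

5 3 1 4 8 6 7 0 2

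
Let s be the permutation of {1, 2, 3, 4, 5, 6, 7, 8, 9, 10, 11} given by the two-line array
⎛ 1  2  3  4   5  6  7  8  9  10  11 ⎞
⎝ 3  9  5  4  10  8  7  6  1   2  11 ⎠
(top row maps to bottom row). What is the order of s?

The disjoint-cycle form of s has cycle lengths 6, 2, 1, 1, 1.
Since disjoint cycles commute, ord(s) = lcm(6, 2) = 6.

6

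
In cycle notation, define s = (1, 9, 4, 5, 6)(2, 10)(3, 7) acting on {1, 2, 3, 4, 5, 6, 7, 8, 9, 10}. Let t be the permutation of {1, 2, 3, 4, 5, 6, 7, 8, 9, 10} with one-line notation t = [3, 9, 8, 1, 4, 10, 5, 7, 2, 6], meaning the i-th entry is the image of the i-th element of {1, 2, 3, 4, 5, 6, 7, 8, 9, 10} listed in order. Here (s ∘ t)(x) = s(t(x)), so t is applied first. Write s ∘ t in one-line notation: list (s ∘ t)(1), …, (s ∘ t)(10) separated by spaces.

(s ∘ t)(x) = s(t(x)). Computing each image: s(t(1)) = s(3) = 7, s(t(2)) = s(9) = 4, s(t(3)) = s(8) = 8, s(t(4)) = s(1) = 9, s(t(5)) = s(4) = 5, s(t(6)) = s(10) = 2, s(t(7)) = s(5) = 6, s(t(8)) = s(7) = 3, s(t(9)) = s(2) = 10, s(t(10)) = s(6) = 1.
Hence s ∘ t = [7 4 8 9 5 2 6 3 10 1].

7 4 8 9 5 2 6 3 10 1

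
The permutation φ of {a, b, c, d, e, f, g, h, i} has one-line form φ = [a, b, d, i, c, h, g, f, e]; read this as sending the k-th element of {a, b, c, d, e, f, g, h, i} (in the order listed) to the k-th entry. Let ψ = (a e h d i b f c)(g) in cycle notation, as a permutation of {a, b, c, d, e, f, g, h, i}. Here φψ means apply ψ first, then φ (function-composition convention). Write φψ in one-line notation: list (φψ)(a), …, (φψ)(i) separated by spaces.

(φψ)(x) = φ(ψ(x)). Computing each image: φ(ψ(a)) = φ(e) = c, φ(ψ(b)) = φ(f) = h, φ(ψ(c)) = φ(a) = a, φ(ψ(d)) = φ(i) = e, φ(ψ(e)) = φ(h) = f, φ(ψ(f)) = φ(c) = d, φ(ψ(g)) = φ(g) = g, φ(ψ(h)) = φ(d) = i, φ(ψ(i)) = φ(b) = b.
Hence φψ = [c h a e f d g i b].

c h a e f d g i b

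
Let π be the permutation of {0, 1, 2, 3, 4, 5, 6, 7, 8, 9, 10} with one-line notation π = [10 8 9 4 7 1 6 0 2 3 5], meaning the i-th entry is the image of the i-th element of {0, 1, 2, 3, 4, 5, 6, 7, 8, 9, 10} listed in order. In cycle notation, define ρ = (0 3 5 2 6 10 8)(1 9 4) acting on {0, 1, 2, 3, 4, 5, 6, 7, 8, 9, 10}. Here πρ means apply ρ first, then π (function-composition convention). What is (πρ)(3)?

(πρ)(3) = π(ρ(3)). ρ(3) = 5, then π(5) = 1. So (πρ)(3) = 1.

1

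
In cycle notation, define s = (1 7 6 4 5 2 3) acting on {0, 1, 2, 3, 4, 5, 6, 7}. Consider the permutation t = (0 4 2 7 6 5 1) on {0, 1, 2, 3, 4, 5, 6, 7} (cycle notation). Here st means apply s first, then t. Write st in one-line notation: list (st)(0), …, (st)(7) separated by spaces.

(st)(x) = t(s(x)). Computing each image: t(s(0)) = t(0) = 4, t(s(1)) = t(7) = 6, t(s(2)) = t(3) = 3, t(s(3)) = t(1) = 0, t(s(4)) = t(5) = 1, t(s(5)) = t(2) = 7, t(s(6)) = t(4) = 2, t(s(7)) = t(6) = 5.
Hence st = [4 6 3 0 1 7 2 5].

4 6 3 0 1 7 2 5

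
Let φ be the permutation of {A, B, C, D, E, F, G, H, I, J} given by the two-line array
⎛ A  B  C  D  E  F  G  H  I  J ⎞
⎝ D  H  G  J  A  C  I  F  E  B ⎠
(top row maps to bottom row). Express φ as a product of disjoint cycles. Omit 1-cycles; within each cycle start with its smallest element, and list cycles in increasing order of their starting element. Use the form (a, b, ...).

(A, D, J, B, H, F, C, G, I, E)

Start at A and follow images: A → D → J → B → H → F → C → G → I → E → A, giving the cycle (A, D, J, B, H, F, C, G, I, E).
Repeating from the next unused element and collecting all non-trivial cycles gives (A, D, J, B, H, F, C, G, I, E).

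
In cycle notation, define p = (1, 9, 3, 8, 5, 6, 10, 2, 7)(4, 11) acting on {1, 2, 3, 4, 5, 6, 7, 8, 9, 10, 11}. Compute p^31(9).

6

9 lies in the 9-cycle (1, 9, 3, 8, 5, 6, 10, 2, 7).
Powers repeat with period 9 on this cycle, and 31 mod 9 = 4, so p^31(9) = p^4(9).
Stepping 4 places around the cycle: 9 → 3 → 8 → 5 → 6.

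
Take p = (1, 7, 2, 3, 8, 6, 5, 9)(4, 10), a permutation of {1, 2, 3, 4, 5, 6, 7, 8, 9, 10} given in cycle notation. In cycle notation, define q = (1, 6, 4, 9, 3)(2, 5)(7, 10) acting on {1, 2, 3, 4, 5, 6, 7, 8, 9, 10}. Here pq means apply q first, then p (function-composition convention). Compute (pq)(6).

10

q(6) = 4, then p(4) = 10; composing gives (pq)(6) = 10.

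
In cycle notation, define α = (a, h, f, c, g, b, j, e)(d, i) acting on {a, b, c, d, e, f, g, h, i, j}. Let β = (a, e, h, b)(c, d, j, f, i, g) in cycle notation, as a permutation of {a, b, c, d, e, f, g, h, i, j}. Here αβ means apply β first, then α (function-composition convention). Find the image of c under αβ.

β(c) = d, then α(d) = i; composing gives (αβ)(c) = i.

i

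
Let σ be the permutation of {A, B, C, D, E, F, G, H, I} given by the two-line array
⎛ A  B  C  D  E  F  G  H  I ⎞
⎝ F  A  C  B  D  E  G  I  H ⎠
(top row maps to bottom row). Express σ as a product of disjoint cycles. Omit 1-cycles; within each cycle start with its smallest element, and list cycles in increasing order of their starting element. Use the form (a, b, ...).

(A, F, E, D, B)(H, I)

Iterating σ from A gives A → F → E → D → B → A; that is the 5-cycle (A, F, E, D, B).
Repeating from the next unused element and collecting all non-trivial cycles gives (A, F, E, D, B)(H, I).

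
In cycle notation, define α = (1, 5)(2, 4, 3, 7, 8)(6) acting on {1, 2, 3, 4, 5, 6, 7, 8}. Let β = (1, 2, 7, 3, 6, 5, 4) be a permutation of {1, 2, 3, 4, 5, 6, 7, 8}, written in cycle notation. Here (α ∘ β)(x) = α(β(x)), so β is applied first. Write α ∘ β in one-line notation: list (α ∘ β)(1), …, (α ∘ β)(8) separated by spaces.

Chase each element through β then α: 1 → 2 → 4; 2 → 7 → 8; 3 → 6 → 6; 4 → 1 → 5; 5 → 4 → 3; 6 → 5 → 1; 7 → 3 → 7; 8 → 8 → 2.
Collecting the images, α ∘ β = [4 8 6 5 3 1 7 2].

4 8 6 5 3 1 7 2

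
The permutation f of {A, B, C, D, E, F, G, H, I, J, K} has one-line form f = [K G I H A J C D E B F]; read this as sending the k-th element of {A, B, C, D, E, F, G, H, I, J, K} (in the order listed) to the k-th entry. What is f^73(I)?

Tracing I → E → … returns to I after 9 steps, so I lies in a 9-cycle (A, K, F, J, B, G, C, I, E).
On a 9-cycle, f^9 is the identity, so f^73 = f^1 there (73 ≡ 1 mod 9).
Stepping 1 place around the cycle: I → E.

E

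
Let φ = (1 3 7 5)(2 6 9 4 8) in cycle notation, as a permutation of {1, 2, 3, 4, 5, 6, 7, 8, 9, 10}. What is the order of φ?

20

The disjoint cycles have lengths 5, 4, 1.
Since disjoint cycles commute, ord(φ) = lcm(5, 4) = 20.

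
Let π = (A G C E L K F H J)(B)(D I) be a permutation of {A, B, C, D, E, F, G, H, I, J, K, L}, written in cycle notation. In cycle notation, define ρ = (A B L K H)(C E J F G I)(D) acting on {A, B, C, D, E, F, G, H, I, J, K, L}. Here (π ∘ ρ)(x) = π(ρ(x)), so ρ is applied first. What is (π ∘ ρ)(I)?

(π ∘ ρ)(I) = π(ρ(I)). ρ(I) = C, then π(C) = E. So (π ∘ ρ)(I) = E.

E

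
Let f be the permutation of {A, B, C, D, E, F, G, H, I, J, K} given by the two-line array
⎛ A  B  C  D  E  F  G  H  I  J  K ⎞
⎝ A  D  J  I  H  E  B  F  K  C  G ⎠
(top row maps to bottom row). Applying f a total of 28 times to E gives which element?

Tracing E → H → … returns to E after 3 steps, so E lies in a 3-cycle (E H F).
Powers repeat with period 3 on this cycle, and 28 mod 3 = 1, so f^28(E) = f^1(E).
Advancing 1 step from E: E → H.

H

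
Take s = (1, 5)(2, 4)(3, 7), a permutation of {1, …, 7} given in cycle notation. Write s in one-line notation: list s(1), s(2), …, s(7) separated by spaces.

5 4 7 2 1 6 3

Reading each image from the cycles: 1→5, 2→4, 3→7, 4→2, 5→1, 6→6, 7→3.
So the one-line form is 5 4 7 2 1 6 3.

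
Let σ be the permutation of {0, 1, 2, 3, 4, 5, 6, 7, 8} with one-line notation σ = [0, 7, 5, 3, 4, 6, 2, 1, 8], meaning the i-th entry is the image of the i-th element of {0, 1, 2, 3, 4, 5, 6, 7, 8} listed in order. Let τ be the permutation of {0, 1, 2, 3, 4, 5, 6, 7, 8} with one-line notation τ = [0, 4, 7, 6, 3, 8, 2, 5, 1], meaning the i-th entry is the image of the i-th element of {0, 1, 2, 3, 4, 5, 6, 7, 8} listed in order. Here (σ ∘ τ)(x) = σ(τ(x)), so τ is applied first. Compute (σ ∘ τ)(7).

6

First apply τ: τ(7) = 5, then σ(5) = 6. Thus (σ ∘ τ)(7) = 6.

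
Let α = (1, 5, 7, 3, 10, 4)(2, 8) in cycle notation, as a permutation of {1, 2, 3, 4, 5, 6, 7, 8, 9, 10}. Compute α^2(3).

3 lies in the 6-cycle (1, 5, 7, 3, 10, 4).
Stepping 2 places around the cycle: 3 → 10 → 4.

4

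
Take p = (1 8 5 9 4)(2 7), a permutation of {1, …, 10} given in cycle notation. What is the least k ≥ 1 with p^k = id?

The cycle type of p is (5, 2, 1, 1, 1).
Since disjoint cycles commute, ord(p) = lcm(5, 2) = 10.

10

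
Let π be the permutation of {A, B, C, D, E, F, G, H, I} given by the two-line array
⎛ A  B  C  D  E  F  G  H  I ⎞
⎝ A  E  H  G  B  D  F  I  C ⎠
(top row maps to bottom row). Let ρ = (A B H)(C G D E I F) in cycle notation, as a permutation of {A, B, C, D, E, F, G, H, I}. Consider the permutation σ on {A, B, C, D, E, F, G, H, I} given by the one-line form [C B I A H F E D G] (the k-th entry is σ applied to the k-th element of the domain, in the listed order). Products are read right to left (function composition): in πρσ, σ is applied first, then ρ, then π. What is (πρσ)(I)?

Chase I: σ(I) = G; ρ(G) = D; π(D) = G. Hence (πρσ)(I) = G.

G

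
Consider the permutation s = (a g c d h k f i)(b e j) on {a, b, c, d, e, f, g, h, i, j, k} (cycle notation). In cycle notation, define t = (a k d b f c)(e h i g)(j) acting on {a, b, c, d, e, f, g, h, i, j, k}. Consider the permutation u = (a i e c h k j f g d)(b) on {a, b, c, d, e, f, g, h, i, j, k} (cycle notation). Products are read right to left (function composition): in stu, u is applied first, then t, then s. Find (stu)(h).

h

Chase h: u(h) = k; t(k) = d; s(d) = h. Hence (stu)(h) = h.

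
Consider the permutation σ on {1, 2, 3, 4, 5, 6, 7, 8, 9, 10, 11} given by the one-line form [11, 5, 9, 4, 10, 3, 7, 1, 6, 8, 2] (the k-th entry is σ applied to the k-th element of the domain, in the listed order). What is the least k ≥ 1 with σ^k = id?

Decomposing into disjoint cycles gives cycle lengths 6, 3, 1, 1.
The order is lcm(6, 3) = 6.

6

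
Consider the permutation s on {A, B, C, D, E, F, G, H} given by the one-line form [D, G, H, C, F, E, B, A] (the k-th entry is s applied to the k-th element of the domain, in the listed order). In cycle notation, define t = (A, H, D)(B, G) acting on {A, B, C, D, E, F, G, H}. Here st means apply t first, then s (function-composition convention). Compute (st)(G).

First apply t: t(G) = B, then s(B) = G. Thus (st)(G) = G.

G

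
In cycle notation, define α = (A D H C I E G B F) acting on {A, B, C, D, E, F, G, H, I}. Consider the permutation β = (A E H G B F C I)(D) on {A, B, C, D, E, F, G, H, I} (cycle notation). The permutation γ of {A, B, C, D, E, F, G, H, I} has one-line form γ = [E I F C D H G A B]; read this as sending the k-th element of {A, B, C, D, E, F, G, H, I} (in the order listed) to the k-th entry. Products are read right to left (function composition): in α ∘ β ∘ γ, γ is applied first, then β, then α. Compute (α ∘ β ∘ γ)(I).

A

(α ∘ β ∘ γ)(I) = α(β(γ(I))). γ(I) = B, then β(B) = F, then α(F) = A, so the result is A.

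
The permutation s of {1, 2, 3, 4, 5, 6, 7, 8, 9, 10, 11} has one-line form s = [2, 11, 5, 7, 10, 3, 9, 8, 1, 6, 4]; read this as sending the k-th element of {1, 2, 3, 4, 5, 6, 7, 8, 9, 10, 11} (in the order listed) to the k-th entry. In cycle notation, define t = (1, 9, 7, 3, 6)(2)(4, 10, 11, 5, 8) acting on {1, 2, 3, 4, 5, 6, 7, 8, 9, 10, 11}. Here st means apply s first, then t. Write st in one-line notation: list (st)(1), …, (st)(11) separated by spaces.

(st)(x) = t(s(x)). Computing each image: t(s(1)) = t(2) = 2, t(s(2)) = t(11) = 5, t(s(3)) = t(5) = 8, t(s(4)) = t(7) = 3, t(s(5)) = t(10) = 11, t(s(6)) = t(3) = 6, t(s(7)) = t(9) = 7, t(s(8)) = t(8) = 4, t(s(9)) = t(1) = 9, t(s(10)) = t(6) = 1, t(s(11)) = t(4) = 10.
Hence st = [2 5 8 3 11 6 7 4 9 1 10].

2 5 8 3 11 6 7 4 9 1 10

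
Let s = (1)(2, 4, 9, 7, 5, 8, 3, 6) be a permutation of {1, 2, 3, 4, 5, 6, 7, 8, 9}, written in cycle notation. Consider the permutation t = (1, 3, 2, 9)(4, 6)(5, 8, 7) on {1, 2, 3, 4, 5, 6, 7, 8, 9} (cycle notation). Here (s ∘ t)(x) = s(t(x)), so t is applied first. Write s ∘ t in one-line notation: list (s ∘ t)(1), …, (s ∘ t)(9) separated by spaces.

6 7 4 2 3 9 8 5 1

(s ∘ t)(x) = s(t(x)). Computing each image: s(t(1)) = s(3) = 6, s(t(2)) = s(9) = 7, s(t(3)) = s(2) = 4, s(t(4)) = s(6) = 2, s(t(5)) = s(8) = 3, s(t(6)) = s(4) = 9, s(t(7)) = s(5) = 8, s(t(8)) = s(7) = 5, s(t(9)) = s(1) = 1.
Hence s ∘ t = [6 7 4 2 3 9 8 5 1].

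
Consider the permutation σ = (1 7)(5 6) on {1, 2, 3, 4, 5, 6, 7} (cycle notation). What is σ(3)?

3 does not appear in any cycle of σ, so it is a fixed point: σ(3) = 3.

3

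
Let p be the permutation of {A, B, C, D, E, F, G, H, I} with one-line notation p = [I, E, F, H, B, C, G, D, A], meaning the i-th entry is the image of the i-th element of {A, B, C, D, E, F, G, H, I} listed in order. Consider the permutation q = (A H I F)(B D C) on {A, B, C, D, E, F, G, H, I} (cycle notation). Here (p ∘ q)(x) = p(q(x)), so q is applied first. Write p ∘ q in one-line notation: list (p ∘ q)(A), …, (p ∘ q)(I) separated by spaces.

D H E F B I G A C

Chase each element through q then p: A → H → D; B → D → H; C → B → E; D → C → F; E → E → B; F → A → I; G → G → G; H → I → A; I → F → C.
Collecting the images, p ∘ q = [D H E F B I G A C].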